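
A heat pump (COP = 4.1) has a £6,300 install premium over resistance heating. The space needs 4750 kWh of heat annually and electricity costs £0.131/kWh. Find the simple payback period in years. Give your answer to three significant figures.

Resistance: 4750 kWh × £0.131 = £622.25/yr
Heat pump: 4750 / 4.1 = 1159 kWh in → × £0.131 = £151.77/yr
Annual savings = £470.48
Payback = £6,300 / £470.48 = 13.4 years

13.4 years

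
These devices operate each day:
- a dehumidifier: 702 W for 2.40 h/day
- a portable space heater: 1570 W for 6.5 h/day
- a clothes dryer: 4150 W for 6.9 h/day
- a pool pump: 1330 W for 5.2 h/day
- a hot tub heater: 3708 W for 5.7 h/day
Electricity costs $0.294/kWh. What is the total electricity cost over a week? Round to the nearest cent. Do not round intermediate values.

dehumidifier: 702 W × 2.40 h × 7 d = 11,794 Wh = 11.79 kWh
portable space heater: 1570 W × 6.5 h × 7 d = 71,435 Wh = 71.44 kWh
clothes dryer: 4150 W × 6.9 h × 7 d = 200,445 Wh = 200.4 kWh
pool pump: 1330 W × 5.2 h × 7 d = 48,412 Wh = 48.41 kWh
hot tub heater: 3708 W × 5.7 h × 7 d = 147,949 Wh = 147.9 kWh
Total energy = 11.79 + 71.44 + 200.4 + 48.41 + 147.9 = 480 kWh
Cost = 480 kWh × $0.294 = $141.13

$141.13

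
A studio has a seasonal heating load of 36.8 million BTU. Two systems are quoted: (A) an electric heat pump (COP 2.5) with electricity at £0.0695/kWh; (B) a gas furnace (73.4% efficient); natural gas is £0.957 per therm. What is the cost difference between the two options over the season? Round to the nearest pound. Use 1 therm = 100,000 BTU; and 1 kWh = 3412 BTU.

Heat load = 36.8 × 10⁶ BTU = 36,800,000 BTU
Gas: input = 36,800,000 / 0.734 = 50,136,240 BTU = 501.4 therm → 501.4 × £0.957 = £479.80
Heat pump: 36,800,000 BTU / 3412 = 10,790 kWh heat; / 2.5 = 4,314 kWh in → × £0.0695 = £299.84
Difference = |£479.80 − £299.84| = £179.97 ≈ £180

£180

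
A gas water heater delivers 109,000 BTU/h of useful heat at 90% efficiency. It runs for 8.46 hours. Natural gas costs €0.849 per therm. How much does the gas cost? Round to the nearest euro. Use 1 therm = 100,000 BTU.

Heat delivered = 109,000 BTU/h × 8.46 h = 922,140 BTU
Gas input = 922,140 / 0.90 = 1,024,600 BTU
= 1,024,600 / 100,000 = 10.25 therm
Cost = 10.25 × €0.849/therm = €8.70 ≈ €9

€9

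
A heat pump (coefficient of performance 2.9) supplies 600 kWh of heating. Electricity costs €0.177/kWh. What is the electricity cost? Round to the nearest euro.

€37

Electrical input = 600 kWh / 2.9 = 206.9 kWh
Cost = 206.9 × €0.177/kWh = €36.62 ≈ €37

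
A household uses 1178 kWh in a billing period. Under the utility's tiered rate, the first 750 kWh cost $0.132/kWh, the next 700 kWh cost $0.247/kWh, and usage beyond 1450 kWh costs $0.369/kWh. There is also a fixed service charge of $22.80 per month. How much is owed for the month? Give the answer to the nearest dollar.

$228

First 750 kWh × $0.132 = $99.00
Next 428 kWh × $0.247 = $105.72
Remaining tier: 0 kWh (not reached)
Energy charge = $204.72; + service $22.80 = $227.52 ≈ $228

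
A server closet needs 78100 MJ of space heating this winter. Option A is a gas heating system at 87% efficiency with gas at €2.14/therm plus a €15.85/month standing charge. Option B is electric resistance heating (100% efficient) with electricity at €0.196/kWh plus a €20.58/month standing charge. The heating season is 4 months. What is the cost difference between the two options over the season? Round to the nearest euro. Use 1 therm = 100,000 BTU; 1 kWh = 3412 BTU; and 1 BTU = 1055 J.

Heat load = 78100 MJ = 78,100,000,000 J / 1055 = 74,028,436 BTU
Gas: input = 74,028,436 / 0.87 = 85,090,156 BTU = 850.9 therm → 850.9 × €2.14 = €1,820.93; + 4 × €15.85 standing = €1,884.33
Electric: 74,028,436 BTU / 3412 = 21,700 kWh → × €0.196 = €4,252.51; + 4 × €20.58 standing = €4,334.83
Difference = |€1,884.33 − €4,334.83| = €2,450.50 ≈ €2451

€2451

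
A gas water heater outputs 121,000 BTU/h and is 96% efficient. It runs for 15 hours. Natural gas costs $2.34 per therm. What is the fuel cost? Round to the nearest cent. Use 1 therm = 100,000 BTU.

$44.24

Heat delivered = 121,000 BTU/h × 15 h = 1,815,000 BTU
Gas input = 1,815,000 / 0.96 = 1,890,625 BTU
= 1,890,625 / 100,000 = 18.91 therm
Cost = 18.91 × $2.34/therm = $44.24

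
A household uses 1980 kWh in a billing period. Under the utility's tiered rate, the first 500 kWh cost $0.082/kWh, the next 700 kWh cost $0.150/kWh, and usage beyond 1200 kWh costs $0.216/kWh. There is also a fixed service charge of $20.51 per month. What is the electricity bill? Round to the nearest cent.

First 500 kWh × $0.082 = $41.00
Next 700 kWh × $0.150 = $105.00
Remaining 780 kWh × $0.216 = $168.48
Energy charge = $314.48; + service $20.51 = $334.99

$334.99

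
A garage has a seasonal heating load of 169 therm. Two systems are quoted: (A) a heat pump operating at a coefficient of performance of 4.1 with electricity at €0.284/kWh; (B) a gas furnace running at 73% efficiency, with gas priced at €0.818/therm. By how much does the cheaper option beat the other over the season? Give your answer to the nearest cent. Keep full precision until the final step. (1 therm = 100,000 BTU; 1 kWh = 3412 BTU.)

Heat load = 169 therm × 100,000 = 16,900,000 BTU
Gas: input = 16,900,000 / 0.73 = 23,150,685 BTU = 231.5 therm → 231.5 × €0.818 = €189.37
Heat pump: 16,900,000 BTU / 3412 = 4,953 kWh heat; / 4.1 = 1,208 kWh in → × €0.284 = €343.09
Difference = |€189.37 − €343.09| = €153.72

€153.72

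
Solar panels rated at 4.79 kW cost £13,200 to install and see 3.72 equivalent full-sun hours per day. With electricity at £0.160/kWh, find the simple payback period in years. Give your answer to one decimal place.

Daily generation = 4.79 kW × 3.72 h = 17.82 kWh
Annual generation = 17.82 × 365 = 6503.9 kWh
Annual savings = 6503.9 × £0.160 = £1,040.62
Payback = £13,200 / £1,040.62 = 12.7 years

12.7 years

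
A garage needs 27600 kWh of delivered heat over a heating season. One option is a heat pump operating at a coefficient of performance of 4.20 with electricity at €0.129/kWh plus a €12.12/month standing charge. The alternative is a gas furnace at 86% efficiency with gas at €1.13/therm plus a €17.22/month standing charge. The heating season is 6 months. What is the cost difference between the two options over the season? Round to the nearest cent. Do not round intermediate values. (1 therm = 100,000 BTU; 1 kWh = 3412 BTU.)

Heat load = 27600 kWh × 3412 = 94,171,200 BTU
Gas: input = 94,171,200 / 0.86 = 109,501,395 BTU = 1,095 therm → 1,095 × €1.13 = €1,237.37; + 6 × €17.22 standing = €1,340.69
Heat pump: 94,171,200 BTU / 3412 = 27,600 kWh heat; / 4.20 = 6,571 kWh in → × €0.129 = €847.71; + 6 × €12.12 standing = €920.43
Difference = |€1,340.69 − €920.43| = €420.25

€420.25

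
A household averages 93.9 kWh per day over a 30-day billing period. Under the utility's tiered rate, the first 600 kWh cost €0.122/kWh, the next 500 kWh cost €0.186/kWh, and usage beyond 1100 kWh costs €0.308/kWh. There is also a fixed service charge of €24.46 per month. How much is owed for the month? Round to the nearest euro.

€719

Usage = 93.9 kWh/day × 30 days = 2817 kWh
First 600 kWh × €0.122 = €73.20
Next 500 kWh × €0.186 = €93.00
Remaining 1717 kWh × €0.308 = €528.84
Energy charge = €695.04; + service €24.46 = €719.50 ≈ €719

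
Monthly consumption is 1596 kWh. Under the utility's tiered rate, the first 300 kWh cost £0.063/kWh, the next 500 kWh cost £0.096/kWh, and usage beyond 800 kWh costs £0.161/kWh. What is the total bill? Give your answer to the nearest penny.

First 300 kWh × £0.063 = £18.90
Next 500 kWh × £0.096 = £48.00
Remaining 796 kWh × £0.161 = £128.16
Total = £195.06

£195.06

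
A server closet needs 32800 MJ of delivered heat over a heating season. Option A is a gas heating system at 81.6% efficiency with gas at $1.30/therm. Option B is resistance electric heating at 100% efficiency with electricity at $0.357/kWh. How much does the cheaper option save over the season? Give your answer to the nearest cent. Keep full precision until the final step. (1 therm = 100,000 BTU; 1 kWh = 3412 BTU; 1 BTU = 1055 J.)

$2757.67

Heat load = 32800 MJ = 32,800,000,000 J / 1055 = 31,090,047 BTU
Gas: input = 31,090,047 / 0.816 = 38,100,548 BTU = 381 therm → 381 × $1.30 = $495.31
Electric: 31,090,047 BTU / 3412 = 9,112 kWh → × $0.357 = $3,252.97
Difference = |$495.31 − $3,252.97| = $2,757.67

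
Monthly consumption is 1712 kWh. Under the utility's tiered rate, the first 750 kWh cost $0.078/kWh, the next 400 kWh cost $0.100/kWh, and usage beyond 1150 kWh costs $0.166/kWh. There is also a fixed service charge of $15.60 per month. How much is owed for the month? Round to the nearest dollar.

First 750 kWh × $0.078 = $58.50
Next 400 kWh × $0.100 = $40.00
Remaining 562 kWh × $0.166 = $93.29
Energy charge = $191.79; + service $15.60 = $207.39 ≈ $207

$207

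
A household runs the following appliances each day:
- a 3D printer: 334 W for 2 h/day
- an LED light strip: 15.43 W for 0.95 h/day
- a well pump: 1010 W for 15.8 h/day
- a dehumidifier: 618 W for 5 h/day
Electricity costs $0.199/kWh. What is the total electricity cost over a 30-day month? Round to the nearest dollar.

3D printer: 334 W × 2 h × 30 d = 20,040 Wh = 20.04 kWh
LED light strip: 15.43 W × 0.95 h × 30 d = 440 Wh = 0.4398 kWh
well pump: 1010 W × 15.8 h × 30 d = 478,740 Wh = 478.7 kWh
dehumidifier: 618 W × 5 h × 30 d = 92,700 Wh = 92.7 kWh
Total energy = 20.04 + 0.4398 + 478.7 + 92.7 = 591.9 kWh
Cost = 591.9 kWh × $0.199 = $117.79 ≈ $118

$118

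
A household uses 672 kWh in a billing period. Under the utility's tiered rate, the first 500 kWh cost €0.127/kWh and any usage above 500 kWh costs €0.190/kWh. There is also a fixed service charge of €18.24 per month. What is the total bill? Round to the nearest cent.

First 500 kWh × €0.127 = €63.50
Remaining 172 kWh × €0.190 = €32.68
Energy charge = €96.18; + service €18.24 = €114.42

€114.42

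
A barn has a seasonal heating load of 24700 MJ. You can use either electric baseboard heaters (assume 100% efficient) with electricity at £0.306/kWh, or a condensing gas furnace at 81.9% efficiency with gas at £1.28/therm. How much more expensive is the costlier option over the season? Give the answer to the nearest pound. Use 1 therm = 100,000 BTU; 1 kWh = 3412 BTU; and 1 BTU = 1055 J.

Heat load = 24700 MJ = 24,700,000,000 J / 1055 = 23,412,322 BTU
Gas: input = 23,412,322 / 0.819 = 28,586,474 BTU = 285.9 therm → 285.9 × £1.28 = £365.91
Electric: 23,412,322 BTU / 3412 = 6,862 kWh → × £0.306 = £2,099.70
Difference = |£365.91 − £2,099.70| = £1,733.79 ≈ £1734

£1734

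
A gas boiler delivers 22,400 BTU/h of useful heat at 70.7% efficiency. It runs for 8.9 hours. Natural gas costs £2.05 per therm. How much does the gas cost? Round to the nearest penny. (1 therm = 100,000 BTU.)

£5.78

Heat delivered = 22,400 BTU/h × 8.9 h = 199,360 BTU
Gas input = 199,360 / 0.707 = 281,980 BTU
= 281,980 / 100,000 = 2.82 therm
Cost = 2.82 × £2.05/therm = £5.78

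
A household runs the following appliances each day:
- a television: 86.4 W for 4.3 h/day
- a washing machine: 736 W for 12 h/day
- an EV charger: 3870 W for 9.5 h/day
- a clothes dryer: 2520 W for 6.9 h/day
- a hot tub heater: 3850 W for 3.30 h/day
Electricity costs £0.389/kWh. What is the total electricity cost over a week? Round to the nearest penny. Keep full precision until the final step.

television: 86.4 W × 4.3 h × 7 d = 2,601 Wh = 2.601 kWh
washing machine: 736 W × 12 h × 7 d = 61,824 Wh = 61.82 kWh
EV charger: 3870 W × 9.5 h × 7 d = 257,355 Wh = 257.4 kWh
clothes dryer: 2520 W × 6.9 h × 7 d = 121,716 Wh = 121.7 kWh
hot tub heater: 3850 W × 3.30 h × 7 d = 88,935 Wh = 88.94 kWh
Total energy = 2.601 + 61.82 + 257.4 + 121.7 + 88.94 = 532.4 kWh
Cost = 532.4 kWh × £0.389 = £207.12

£207.12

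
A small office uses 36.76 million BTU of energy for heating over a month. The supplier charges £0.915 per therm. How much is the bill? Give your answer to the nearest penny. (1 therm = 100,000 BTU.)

36.76 million BTU × (10 therm/million BTU) = 367.6 therm
Cost = 367.6 therm × £0.915/therm = £336.35

£336.35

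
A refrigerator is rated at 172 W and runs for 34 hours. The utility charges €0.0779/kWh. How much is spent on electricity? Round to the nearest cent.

Energy = 172 W × 34 h = 5,848 Wh = 5.848 kWh
Cost = 5.848 kWh × €0.0779/kWh = €0.46

€0.46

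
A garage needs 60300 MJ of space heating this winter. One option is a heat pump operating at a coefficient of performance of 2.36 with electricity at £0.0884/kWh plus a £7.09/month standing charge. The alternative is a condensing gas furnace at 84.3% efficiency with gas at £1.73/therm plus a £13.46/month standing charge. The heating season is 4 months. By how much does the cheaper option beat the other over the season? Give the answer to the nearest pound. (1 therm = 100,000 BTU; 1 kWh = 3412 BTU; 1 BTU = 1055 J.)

£571

Heat load = 60300 MJ = 60,300,000,000 J / 1055 = 57,156,398 BTU
Gas: input = 57,156,398 / 0.843 = 67,801,184 BTU = 678 therm → 678 × £1.73 = £1,172.96; + 4 × £13.46 standing = £1,226.80
Heat pump: 57,156,398 BTU / 3412 = 16,750 kWh heat; / 2.36 = 7,098 kWh in → × £0.0884 = £627.47; + 4 × £7.09 standing = £655.83
Difference = |£1,226.80 − £655.83| = £570.97 ≈ £571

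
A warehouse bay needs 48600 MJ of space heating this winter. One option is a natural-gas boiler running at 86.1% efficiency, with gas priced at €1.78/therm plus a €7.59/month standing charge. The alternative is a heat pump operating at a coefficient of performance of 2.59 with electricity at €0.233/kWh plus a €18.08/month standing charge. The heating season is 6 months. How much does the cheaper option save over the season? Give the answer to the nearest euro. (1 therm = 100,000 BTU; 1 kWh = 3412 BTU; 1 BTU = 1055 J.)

€325

Heat load = 48600 MJ = 48,600,000,000 J / 1055 = 46,066,351 BTU
Gas: input = 46,066,351 / 0.861 = 53,503,311 BTU = 535 therm → 535 × €1.78 = €952.36; + 6 × €7.59 standing = €997.90
Heat pump: 46,066,351 BTU / 3412 = 13,500 kWh heat; / 2.59 = 5,213 kWh in → × €0.233 = €1,214.59; + 6 × €18.08 standing = €1,323.07
Difference = |€997.90 − €1,323.07| = €325.17 ≈ €325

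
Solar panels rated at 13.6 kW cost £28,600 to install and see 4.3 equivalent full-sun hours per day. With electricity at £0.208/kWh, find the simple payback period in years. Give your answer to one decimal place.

Daily generation = 13.6 kW × 4.3 h = 58.48 kWh
Annual generation = 58.48 × 365 = 21345 kWh
Annual savings = 21345 × £0.208 = £4,439.80
Payback = £28,600 / £4,439.80 = 6.44 years

6.4 years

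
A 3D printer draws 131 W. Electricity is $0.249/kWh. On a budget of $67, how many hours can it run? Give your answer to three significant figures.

2050 h

Energy budget = $67 / $0.249 per kWh = 269.1 kWh = 269,076 Wh
Runtime = 269,076 Wh / 131 W = 2,054 h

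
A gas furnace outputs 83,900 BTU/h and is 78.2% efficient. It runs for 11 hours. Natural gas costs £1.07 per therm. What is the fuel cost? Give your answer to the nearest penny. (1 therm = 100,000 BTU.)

Heat delivered = 83,900 BTU/h × 11 h = 922,900 BTU
Gas input = 922,900 / 0.782 = 1,180,179 BTU
= 1,180,179 / 100,000 = 11.8 therm
Cost = 11.8 × £1.07/therm = £12.63

£12.63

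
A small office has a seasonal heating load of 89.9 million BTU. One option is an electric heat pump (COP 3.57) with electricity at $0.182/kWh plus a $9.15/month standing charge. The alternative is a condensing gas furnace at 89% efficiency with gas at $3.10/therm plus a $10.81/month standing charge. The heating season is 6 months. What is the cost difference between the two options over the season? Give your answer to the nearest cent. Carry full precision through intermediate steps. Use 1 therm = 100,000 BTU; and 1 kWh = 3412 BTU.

Heat load = 89.9 × 10⁶ BTU = 89,900,000 BTU
Gas: input = 89,900,000 / 0.89 = 101,011,236 BTU = 1,010 therm → 1,010 × $3.10 = $3,131.35; + 6 × $10.81 standing = $3,196.21
Heat pump: 89,900,000 BTU / 3412 = 26,350 kWh heat; / 3.57 = 7,380 kWh in → × $0.182 = $1,343.24; + 6 × $9.15 standing = $1,398.14
Difference = |$3,196.21 − $1,398.14| = $1,798.07

$1798.07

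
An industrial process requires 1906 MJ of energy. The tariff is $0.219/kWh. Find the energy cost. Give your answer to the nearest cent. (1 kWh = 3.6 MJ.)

$115.95

1906 MJ × (0.27778 kWh/MJ) = 529.4 kWh
Cost = 529.4 kWh × $0.219/kWh = $115.95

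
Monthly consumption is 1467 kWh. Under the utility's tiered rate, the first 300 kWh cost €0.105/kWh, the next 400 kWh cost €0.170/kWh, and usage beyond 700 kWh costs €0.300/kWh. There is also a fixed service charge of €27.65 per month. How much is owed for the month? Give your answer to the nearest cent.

€357.25

First 300 kWh × €0.105 = €31.50
Next 400 kWh × €0.170 = €68.00
Remaining 767 kWh × €0.300 = €230.10
Energy charge = €329.60; + service €27.65 = €357.25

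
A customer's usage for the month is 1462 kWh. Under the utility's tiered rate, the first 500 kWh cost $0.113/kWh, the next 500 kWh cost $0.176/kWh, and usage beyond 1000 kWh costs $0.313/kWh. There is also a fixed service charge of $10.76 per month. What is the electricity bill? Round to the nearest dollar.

$300

First 500 kWh × $0.113 = $56.50
Next 500 kWh × $0.176 = $88.00
Remaining 462 kWh × $0.313 = $144.61
Energy charge = $289.11; + service $10.76 = $299.87 ≈ $300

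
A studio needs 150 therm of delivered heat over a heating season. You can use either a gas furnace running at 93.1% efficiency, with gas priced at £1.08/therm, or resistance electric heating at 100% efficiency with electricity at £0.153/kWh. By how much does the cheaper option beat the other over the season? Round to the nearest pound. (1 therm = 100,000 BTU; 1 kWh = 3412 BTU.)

Heat load = 150 therm × 100,000 = 15,000,000 BTU
Gas: input = 15,000,000 / 0.931 = 16,111,708 BTU = 161.1 therm → 161.1 × £1.08 = £174.01
Electric: 15,000,000 BTU / 3412 = 4,396 kWh → × £0.153 = £672.63
Difference = |£174.01 − £672.63| = £498.62 ≈ £499

£499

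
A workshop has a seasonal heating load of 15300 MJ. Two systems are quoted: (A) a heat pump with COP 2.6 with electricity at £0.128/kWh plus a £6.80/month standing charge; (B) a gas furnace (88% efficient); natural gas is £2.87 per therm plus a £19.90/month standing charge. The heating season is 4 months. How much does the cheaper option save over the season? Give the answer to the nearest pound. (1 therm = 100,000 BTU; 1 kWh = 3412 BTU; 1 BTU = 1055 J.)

Heat load = 15300 MJ = 15,300,000,000 J / 1055 = 14,502,370 BTU
Gas: input = 14,502,370 / 0.88 = 16,479,966 BTU = 164.8 therm → 164.8 × £2.87 = £472.98; + 4 × £19.90 standing = £552.58
Heat pump: 14,502,370 BTU / 3412 = 4,250 kWh heat; / 2.6 = 1,635 kWh in → × £0.128 = £209.25; + 4 × £6.80 standing = £236.45
Difference = |£552.58 − £236.45| = £316.12 ≈ £316

£316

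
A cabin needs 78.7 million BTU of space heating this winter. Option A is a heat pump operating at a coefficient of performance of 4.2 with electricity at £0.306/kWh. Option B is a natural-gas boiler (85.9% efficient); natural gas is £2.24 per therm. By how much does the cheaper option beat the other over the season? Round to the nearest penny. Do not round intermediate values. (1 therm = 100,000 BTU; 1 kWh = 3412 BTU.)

£371.75

Heat load = 78.7 × 10⁶ BTU = 78,700,000 BTU
Gas: input = 78,700,000 / 0.859 = 91,618,161 BTU = 916.2 therm → 916.2 × £2.24 = £2,052.25
Heat pump: 78,700,000 BTU / 3412 = 23,070 kWh heat; / 4.2 = 5,492 kWh in → × £0.306 = £1,680.50
Difference = |£2,052.25 − £1,680.50| = £371.75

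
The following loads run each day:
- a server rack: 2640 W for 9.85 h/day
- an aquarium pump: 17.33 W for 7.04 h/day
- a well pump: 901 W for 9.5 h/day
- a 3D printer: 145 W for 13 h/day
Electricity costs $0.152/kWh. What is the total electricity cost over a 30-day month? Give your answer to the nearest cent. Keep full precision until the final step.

$166.76

server rack: 2640 W × 9.85 h × 30 d = 780,120 Wh = 780.1 kWh
aquarium pump: 17.33 W × 7.04 h × 30 d = 3,660 Wh = 3.66 kWh
well pump: 901 W × 9.5 h × 30 d = 256,785 Wh = 256.8 kWh
3D printer: 145 W × 13 h × 30 d = 56,550 Wh = 56.55 kWh
Total energy = 780.1 + 3.66 + 256.8 + 56.55 = 1,097 kWh
Cost = 1,097 kWh × $0.152 = $166.76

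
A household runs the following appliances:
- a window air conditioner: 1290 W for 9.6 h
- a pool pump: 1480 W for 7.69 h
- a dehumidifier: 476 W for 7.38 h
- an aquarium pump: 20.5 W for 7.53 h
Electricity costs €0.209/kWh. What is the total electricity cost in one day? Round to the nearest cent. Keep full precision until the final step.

window air conditioner: 1290 W × 9.6 h = 12,384 Wh = 12.38 kWh
pool pump: 1480 W × 7.69 h = 11,381 Wh = 11.38 kWh
dehumidifier: 476 W × 7.38 h = 3,513 Wh = 3.513 kWh
aquarium pump: 20.5 W × 7.53 h = 154 Wh = 0.1544 kWh
Total energy = 12.38 + 11.38 + 3.513 + 0.1544 = 27.43 kWh
Cost = 27.43 kWh × €0.209 = €5.73

€5.73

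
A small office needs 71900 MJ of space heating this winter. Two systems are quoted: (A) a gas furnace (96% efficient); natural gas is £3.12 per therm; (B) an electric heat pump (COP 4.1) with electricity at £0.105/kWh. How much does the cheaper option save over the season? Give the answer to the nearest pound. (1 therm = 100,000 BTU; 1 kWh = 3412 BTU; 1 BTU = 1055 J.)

Heat load = 71900 MJ = 71,900,000,000 J / 1055 = 68,151,659 BTU
Gas: input = 68,151,659 / 0.96 = 70,991,311 BTU = 709.9 therm → 709.9 × £3.12 = £2,214.93
Heat pump: 68,151,659 BTU / 3412 = 19,970 kWh heat; / 4.1 = 4,872 kWh in → × £0.105 = £511.53
Difference = |£2,214.93 − £511.53| = £1,703.40 ≈ £1703

£1703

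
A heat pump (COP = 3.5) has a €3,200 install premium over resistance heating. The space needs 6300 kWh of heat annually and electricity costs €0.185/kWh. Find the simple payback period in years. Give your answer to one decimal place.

3.8 years

Resistance: 6300 kWh × €0.185 = €1,165.50/yr
Heat pump: 6300 / 3.5 = 1800 kWh in → × €0.185 = €333.00/yr
Annual savings = €832.50
Payback = €3,200 / €832.50 = 3.84 years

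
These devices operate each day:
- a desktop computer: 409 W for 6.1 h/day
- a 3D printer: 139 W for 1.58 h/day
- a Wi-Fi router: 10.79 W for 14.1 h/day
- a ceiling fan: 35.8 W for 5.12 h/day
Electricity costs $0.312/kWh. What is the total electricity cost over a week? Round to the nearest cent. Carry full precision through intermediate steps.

desktop computer: 409 W × 6.1 h × 7 d = 17,464 Wh = 17.46 kWh
3D printer: 139 W × 1.58 h × 7 d = 1,537 Wh = 1.537 kWh
Wi-Fi router: 10.79 W × 14.1 h × 7 d = 1,065 Wh = 1.065 kWh
ceiling fan: 35.8 W × 5.12 h × 7 d = 1,283 Wh = 1.283 kWh
Total energy = 17.46 + 1.537 + 1.065 + 1.283 = 21.35 kWh
Cost = 21.35 kWh × $0.312 = $6.66

$6.66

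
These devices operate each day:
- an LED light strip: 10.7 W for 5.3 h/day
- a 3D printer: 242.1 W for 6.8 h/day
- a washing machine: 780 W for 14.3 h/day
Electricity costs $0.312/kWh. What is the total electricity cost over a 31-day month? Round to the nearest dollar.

LED light strip: 10.7 W × 5.3 h × 31 d = 1,758 Wh = 1.758 kWh
3D printer: 242.1 W × 6.8 h × 31 d = 51,035 Wh = 51.03 kWh
washing machine: 780 W × 14.3 h × 31 d = 345,774 Wh = 345.8 kWh
Total energy = 1.758 + 51.03 + 345.8 = 398.6 kWh
Cost = 398.6 kWh × $0.312 = $124.35 ≈ $124

$124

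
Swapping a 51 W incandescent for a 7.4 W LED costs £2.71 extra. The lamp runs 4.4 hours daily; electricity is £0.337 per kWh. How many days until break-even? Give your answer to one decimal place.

Power saved = 51 − 7.4 = 43.6 W
Daily energy saved = 43.6 W × 4.4 h = 191.8 Wh = 0.19184 kWh
Daily savings = 0.19184 × £0.337 = £0.0647
Payback = £2.71 / £0.0647 per day = 41.92 days

41.9 days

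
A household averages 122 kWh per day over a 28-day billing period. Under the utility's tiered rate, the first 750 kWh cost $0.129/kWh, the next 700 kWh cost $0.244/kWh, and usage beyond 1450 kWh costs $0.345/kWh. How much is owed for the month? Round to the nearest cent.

Usage = 122 kWh/day × 28 days = 3416 kWh
First 750 kWh × $0.129 = $96.75
Next 700 kWh × $0.244 = $170.80
Remaining 1966 kWh × $0.345 = $678.27
Total = $945.82

$945.82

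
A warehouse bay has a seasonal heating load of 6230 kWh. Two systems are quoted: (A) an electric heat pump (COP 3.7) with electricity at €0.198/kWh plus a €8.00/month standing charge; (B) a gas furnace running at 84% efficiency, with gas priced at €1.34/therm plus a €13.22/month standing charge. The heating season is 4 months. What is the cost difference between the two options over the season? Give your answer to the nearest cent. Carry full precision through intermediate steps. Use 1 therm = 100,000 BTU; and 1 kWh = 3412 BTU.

€26.59

Heat load = 6230 kWh × 3412 = 21,256,760 BTU
Gas: input = 21,256,760 / 0.84 = 25,305,667 BTU = 253.1 therm → 253.1 × €1.34 = €339.10; + 4 × €13.22 standing = €391.98
Heat pump: 21,256,760 BTU / 3412 = 6,230 kWh heat; / 3.7 = 1,684 kWh in → × €0.198 = €333.39; + 4 × €8.00 standing = €365.39
Difference = |€391.98 − €365.39| = €26.59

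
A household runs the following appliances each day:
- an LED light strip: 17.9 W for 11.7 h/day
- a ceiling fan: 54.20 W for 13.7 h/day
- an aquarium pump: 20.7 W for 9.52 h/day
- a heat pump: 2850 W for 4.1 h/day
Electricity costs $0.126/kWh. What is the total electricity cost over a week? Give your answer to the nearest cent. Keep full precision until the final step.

LED light strip: 17.9 W × 11.7 h × 7 d = 1,466 Wh = 1.466 kWh
ceiling fan: 54.20 W × 13.7 h × 7 d = 5,198 Wh = 5.198 kWh
aquarium pump: 20.7 W × 9.52 h × 7 d = 1,379 Wh = 1.379 kWh
heat pump: 2850 W × 4.1 h × 7 d = 81,795 Wh = 81.79 kWh
Total energy = 1.466 + 5.198 + 1.379 + 81.79 = 89.84 kWh
Cost = 89.84 kWh × $0.126 = $11.32

$11.32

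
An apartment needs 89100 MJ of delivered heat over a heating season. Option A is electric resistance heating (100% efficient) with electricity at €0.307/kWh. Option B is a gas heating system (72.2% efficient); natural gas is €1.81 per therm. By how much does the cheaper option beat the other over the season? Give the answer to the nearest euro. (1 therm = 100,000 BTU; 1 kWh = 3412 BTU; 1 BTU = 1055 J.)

Heat load = 89100 MJ = 89,100,000,000 J / 1055 = 84,454,976 BTU
Gas: input = 84,454,976 / 0.722 = 116,973,651 BTU = 1,170 therm → 1,170 × €1.81 = €2,117.22
Electric: 84,454,976 BTU / 3412 = 24,750 kWh → × €0.307 = €7,598.97
Difference = |€2,117.22 − €7,598.97| = €5,481.74 ≈ €5482

€5482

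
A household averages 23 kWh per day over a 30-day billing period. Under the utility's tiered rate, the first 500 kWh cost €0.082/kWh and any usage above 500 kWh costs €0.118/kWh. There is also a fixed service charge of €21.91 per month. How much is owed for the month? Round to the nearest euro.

Usage = 23 kWh/day × 30 days = 690 kWh
First 500 kWh × €0.082 = €41.00
Remaining 190 kWh × €0.118 = €22.42
Energy charge = €63.42; + service €21.91 = €85.33 ≈ €85

€85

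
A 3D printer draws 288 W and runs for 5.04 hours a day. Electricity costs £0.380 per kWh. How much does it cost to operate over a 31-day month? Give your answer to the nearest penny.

Energy = 288 W × 5.04 h/day × 31 days = 44,997 Wh = 45 kWh
Cost = 45 kWh × £0.380/kWh = £17.10

£17.10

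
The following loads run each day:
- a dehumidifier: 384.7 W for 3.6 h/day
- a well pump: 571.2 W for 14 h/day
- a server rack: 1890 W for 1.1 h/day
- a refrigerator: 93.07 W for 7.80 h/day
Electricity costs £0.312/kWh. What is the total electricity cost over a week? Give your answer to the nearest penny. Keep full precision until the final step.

£26.62

dehumidifier: 384.7 W × 3.6 h × 7 d = 9,694 Wh = 9.694 kWh
well pump: 571.2 W × 14 h × 7 d = 55,978 Wh = 55.98 kWh
server rack: 1890 W × 1.1 h × 7 d = 14,553 Wh = 14.55 kWh
refrigerator: 93.07 W × 7.80 h × 7 d = 5,082 Wh = 5.082 kWh
Total energy = 9.694 + 55.98 + 14.55 + 5.082 = 85.31 kWh
Cost = 85.31 kWh × £0.312 = £26.62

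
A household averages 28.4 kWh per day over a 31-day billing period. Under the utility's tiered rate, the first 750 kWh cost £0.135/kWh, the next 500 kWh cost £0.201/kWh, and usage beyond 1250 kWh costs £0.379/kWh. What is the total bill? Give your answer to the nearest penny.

Usage = 28.4 kWh/day × 31 days = 880.4 kWh
First 750 kWh × £0.135 = £101.25
Next 130.4 kWh × £0.201 = £26.21
Remaining tier: 0 kWh (not reached)
Total = £127.46

£127.46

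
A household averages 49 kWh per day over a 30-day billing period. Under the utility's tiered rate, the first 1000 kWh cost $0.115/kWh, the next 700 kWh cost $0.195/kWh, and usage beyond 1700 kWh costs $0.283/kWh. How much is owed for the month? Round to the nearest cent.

Usage = 49 kWh/day × 30 days = 1470 kWh
First 1000 kWh × $0.115 = $115.00
Next 470 kWh × $0.195 = $91.65
Remaining tier: 0 kWh (not reached)
Total = $206.65

$206.65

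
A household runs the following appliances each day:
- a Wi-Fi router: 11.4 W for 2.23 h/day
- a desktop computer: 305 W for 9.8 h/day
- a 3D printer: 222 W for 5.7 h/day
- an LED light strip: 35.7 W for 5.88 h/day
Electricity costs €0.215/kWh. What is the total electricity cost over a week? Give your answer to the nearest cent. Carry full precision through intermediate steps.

Wi-Fi router: 11.4 W × 2.23 h × 7 d = 178 Wh = 0.178 kWh
desktop computer: 305 W × 9.8 h × 7 d = 20,923 Wh = 20.92 kWh
3D printer: 222 W × 5.7 h × 7 d = 8,858 Wh = 8.858 kWh
LED light strip: 35.7 W × 5.88 h × 7 d = 1,469 Wh = 1.469 kWh
Total energy = 0.178 + 20.92 + 8.858 + 1.469 = 31.43 kWh
Cost = 31.43 kWh × €0.215 = €6.76

€6.76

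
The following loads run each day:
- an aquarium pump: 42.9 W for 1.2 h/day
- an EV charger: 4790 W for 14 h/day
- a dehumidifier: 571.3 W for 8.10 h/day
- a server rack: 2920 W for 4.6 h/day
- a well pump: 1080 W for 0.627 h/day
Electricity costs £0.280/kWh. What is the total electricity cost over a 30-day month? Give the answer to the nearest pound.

aquarium pump: 42.9 W × 1.2 h × 30 d = 1,544 Wh = 1.544 kWh
EV charger: 4790 W × 14 h × 30 d = 2,011,800 Wh = 2,012 kWh
dehumidifier: 571.3 W × 8.10 h × 30 d = 138,826 Wh = 138.8 kWh
server rack: 2920 W × 4.6 h × 30 d = 402,960 Wh = 403 kWh
well pump: 1080 W × 0.627 h × 30 d = 20,315 Wh = 20.31 kWh
Total energy = 1.544 + 2,012 + 138.8 + 403 + 20.31 = 2,575 kWh
Cost = 2,575 kWh × £0.280 = £721.12 ≈ £721

£721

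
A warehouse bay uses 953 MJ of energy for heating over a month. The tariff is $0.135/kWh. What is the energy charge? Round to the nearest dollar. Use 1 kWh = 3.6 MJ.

$36

953 MJ × (0.27778 kWh/MJ) = 264.7 kWh
Cost = 264.7 kWh × $0.135/kWh = $35.74 ≈ $36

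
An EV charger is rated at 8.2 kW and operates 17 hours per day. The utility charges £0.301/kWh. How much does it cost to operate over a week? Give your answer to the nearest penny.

Energy = 8200 W × 17 h/day × 7 days = 975,800 Wh = 975.8 kWh
Cost = 975.8 kWh × £0.301/kWh = £293.72

£293.72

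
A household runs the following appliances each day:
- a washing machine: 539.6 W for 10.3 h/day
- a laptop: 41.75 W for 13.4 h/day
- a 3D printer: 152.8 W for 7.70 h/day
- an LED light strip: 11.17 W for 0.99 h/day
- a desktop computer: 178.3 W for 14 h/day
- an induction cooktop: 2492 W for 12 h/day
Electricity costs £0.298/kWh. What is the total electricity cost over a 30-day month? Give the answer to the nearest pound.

washing machine: 539.6 W × 10.3 h × 30 d = 166,736 Wh = 166.7 kWh
laptop: 41.75 W × 13.4 h × 30 d = 16,784 Wh = 16.78 kWh
3D printer: 152.8 W × 7.70 h × 30 d = 35,297 Wh = 35.3 kWh
LED light strip: 11.17 W × 0.99 h × 30 d = 332 Wh = 0.3317 kWh
desktop computer: 178.3 W × 14 h × 30 d = 74,886 Wh = 74.89 kWh
induction cooktop: 2492 W × 12 h × 30 d = 897,120 Wh = 897.1 kWh
Total energy = 166.7 + 16.78 + 35.3 + 0.3317 + 74.89 + 897.1 = 1,191 kWh
Cost = 1,191 kWh × £0.298 = £354.96 ≈ £355

£355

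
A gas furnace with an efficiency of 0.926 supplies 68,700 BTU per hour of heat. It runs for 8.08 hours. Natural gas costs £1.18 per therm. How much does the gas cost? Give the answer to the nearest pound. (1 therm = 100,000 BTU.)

£7

Heat delivered = 68,700 BTU/h × 8.08 h = 555,096 BTU
Gas input = 555,096 / 0.926 = 599,456 BTU
= 599,456 / 100,000 = 5.995 therm
Cost = 5.995 × £1.18/therm = £7.07 ≈ £7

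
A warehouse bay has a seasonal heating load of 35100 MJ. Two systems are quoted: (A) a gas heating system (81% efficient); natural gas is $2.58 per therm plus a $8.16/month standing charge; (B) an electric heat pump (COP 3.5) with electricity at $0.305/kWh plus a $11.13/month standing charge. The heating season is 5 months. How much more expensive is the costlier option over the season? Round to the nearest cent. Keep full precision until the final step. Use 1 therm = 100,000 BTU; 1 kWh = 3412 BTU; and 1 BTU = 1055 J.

$195.14

Heat load = 35100 MJ = 35,100,000,000 J / 1055 = 33,270,142 BTU
Gas: input = 33,270,142 / 0.81 = 41,074,250 BTU = 410.7 therm → 410.7 × $2.58 = $1,059.72; + 5 × $8.16 standing = $1,100.52
Heat pump: 33,270,142 BTU / 3412 = 9,751 kWh heat; / 3.5 = 2,786 kWh in → × $0.305 = $849.72; + 5 × $11.13 standing = $905.37
Difference = |$1,100.52 − $905.37| = $195.14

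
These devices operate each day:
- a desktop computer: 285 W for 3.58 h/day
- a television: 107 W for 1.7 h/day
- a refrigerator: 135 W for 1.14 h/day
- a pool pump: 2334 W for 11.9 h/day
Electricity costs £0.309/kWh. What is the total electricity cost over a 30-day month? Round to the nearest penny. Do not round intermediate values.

£270.04

desktop computer: 285 W × 3.58 h × 30 d = 30,609 Wh = 30.61 kWh
television: 107 W × 1.7 h × 30 d = 5,457 Wh = 5.457 kWh
refrigerator: 135 W × 1.14 h × 30 d = 4,617 Wh = 4.617 kWh
pool pump: 2334 W × 11.9 h × 30 d = 833,238 Wh = 833.2 kWh
Total energy = 30.61 + 5.457 + 4.617 + 833.2 = 873.9 kWh
Cost = 873.9 kWh × £0.309 = £270.04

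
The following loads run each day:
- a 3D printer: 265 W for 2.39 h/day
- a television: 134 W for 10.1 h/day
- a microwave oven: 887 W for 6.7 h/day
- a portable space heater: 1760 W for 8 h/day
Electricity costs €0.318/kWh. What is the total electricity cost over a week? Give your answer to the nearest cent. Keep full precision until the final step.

3D printer: 265 W × 2.39 h × 7 d = 4,433 Wh = 4.433 kWh
television: 134 W × 10.1 h × 7 d = 9,474 Wh = 9.474 kWh
microwave oven: 887 W × 6.7 h × 7 d = 41,600 Wh = 41.6 kWh
portable space heater: 1760 W × 8 h × 7 d = 98,560 Wh = 98.56 kWh
Total energy = 4.433 + 9.474 + 41.6 + 98.56 = 154.1 kWh
Cost = 154.1 kWh × €0.318 = €48.99

€48.99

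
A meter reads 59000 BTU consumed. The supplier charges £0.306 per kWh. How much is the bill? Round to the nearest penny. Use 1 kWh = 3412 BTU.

59000 BTU × (0.00029308 kWh/BTU) = 17.29 kWh
Cost = 17.29 kWh × £0.306/kWh = £5.29

£5.29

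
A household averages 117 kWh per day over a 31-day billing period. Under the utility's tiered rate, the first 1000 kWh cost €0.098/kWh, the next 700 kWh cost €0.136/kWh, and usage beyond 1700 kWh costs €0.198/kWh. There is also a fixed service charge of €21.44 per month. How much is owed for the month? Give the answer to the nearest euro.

Usage = 117 kWh/day × 31 days = 3627 kWh
First 1000 kWh × €0.098 = €98.00
Next 700 kWh × €0.136 = €95.20
Remaining 1927 kWh × €0.198 = €381.55
Energy charge = €574.75; + service €21.44 = €596.19 ≈ €596

€596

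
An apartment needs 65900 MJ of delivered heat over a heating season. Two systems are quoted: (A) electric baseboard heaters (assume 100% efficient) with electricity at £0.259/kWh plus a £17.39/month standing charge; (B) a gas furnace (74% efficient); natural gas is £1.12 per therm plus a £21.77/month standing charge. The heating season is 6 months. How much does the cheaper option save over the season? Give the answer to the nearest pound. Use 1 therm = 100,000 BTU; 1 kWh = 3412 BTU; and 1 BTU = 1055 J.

£3770

Heat load = 65900 MJ = 65,900,000,000 J / 1055 = 62,464,455 BTU
Gas: input = 62,464,455 / 0.74 = 84,411,426 BTU = 844.1 therm → 844.1 × £1.12 = £945.41; + 6 × £21.77 standing = £1,076.03
Electric: 62,464,455 BTU / 3412 = 18,310 kWh → × £0.259 = £4,741.59; + 6 × £17.39 standing = £4,845.93
Difference = |£1,076.03 − £4,845.93| = £3,769.90 ≈ £3770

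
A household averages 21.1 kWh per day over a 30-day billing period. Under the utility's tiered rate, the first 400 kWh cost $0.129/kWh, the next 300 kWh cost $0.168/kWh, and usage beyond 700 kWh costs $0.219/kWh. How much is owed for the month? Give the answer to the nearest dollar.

$91

Usage = 21.1 kWh/day × 30 days = 633 kWh
First 400 kWh × $0.129 = $51.60
Next 233 kWh × $0.168 = $39.14
Remaining tier: 0 kWh (not reached)
Total = $90.74 ≈ $91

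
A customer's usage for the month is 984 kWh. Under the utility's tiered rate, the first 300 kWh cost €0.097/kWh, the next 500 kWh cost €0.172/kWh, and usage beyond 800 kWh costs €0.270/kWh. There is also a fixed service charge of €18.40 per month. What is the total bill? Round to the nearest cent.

First 300 kWh × €0.097 = €29.10
Next 500 kWh × €0.172 = €86.00
Remaining 184 kWh × €0.270 = €49.68
Energy charge = €164.78; + service €18.40 = €183.18

€183.18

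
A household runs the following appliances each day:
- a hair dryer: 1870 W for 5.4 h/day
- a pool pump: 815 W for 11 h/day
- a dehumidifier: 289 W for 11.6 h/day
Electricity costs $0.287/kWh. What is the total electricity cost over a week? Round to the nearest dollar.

hair dryer: 1870 W × 5.4 h × 7 d = 70,686 Wh = 70.69 kWh
pool pump: 815 W × 11 h × 7 d = 62,755 Wh = 62.76 kWh
dehumidifier: 289 W × 11.6 h × 7 d = 23,467 Wh = 23.47 kWh
Total energy = 70.69 + 62.76 + 23.47 = 156.9 kWh
Cost = 156.9 kWh × $0.287 = $45.03 ≈ $45

$45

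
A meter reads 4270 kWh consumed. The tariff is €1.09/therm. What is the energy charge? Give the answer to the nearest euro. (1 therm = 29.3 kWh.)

4270 kWh × (0.03413 therm/kWh) = 145.7 therm
Cost = 145.7 therm × €1.09/therm = €158.85 ≈ €159

€159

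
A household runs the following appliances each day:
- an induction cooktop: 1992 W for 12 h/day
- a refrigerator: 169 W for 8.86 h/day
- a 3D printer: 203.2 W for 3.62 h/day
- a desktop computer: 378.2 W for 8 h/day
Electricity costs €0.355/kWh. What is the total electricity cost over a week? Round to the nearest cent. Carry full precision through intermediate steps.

€72.47

induction cooktop: 1992 W × 12 h × 7 d = 167,328 Wh = 167.3 kWh
refrigerator: 169 W × 8.86 h × 7 d = 10,481 Wh = 10.48 kWh
3D printer: 203.2 W × 3.62 h × 7 d = 5,149 Wh = 5.149 kWh
desktop computer: 378.2 W × 8 h × 7 d = 21,179 Wh = 21.18 kWh
Total energy = 167.3 + 10.48 + 5.149 + 21.18 = 204.1 kWh
Cost = 204.1 kWh × €0.355 = €72.47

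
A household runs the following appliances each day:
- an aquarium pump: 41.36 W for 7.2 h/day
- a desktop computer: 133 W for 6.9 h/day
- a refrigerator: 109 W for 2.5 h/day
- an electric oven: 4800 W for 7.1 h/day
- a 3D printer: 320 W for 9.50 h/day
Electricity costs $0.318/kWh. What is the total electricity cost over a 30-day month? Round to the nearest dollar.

aquarium pump: 41.36 W × 7.2 h × 30 d = 8,934 Wh = 8.934 kWh
desktop computer: 133 W × 6.9 h × 30 d = 27,531 Wh = 27.53 kWh
refrigerator: 109 W × 2.5 h × 30 d = 8,175 Wh = 8.175 kWh
electric oven: 4800 W × 7.1 h × 30 d = 1,022,400 Wh = 1,022 kWh
3D printer: 320 W × 9.50 h × 30 d = 91,200 Wh = 91.2 kWh
Total energy = 8.934 + 27.53 + 8.175 + 1,022 + 91.2 = 1,158 kWh
Cost = 1,158 kWh × $0.318 = $368.32 ≈ $368

$368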